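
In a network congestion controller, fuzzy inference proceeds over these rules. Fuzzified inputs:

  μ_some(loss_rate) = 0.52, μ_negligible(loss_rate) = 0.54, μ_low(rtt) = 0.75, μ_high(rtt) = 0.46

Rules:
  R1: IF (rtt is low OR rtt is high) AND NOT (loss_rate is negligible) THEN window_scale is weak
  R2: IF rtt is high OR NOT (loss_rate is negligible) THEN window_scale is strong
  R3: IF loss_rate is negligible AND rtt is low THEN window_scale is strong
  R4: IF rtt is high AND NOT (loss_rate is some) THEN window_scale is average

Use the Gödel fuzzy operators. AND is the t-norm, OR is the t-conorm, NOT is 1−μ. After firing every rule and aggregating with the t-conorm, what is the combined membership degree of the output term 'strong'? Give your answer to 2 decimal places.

R1: (low=0.75 OR high=0.46) = 0.75; AND[min(a, b)] with ¬negligible=1−0.54=0.46 → w = 0.46
R2: high=0.46, ¬negligible=1−0.54=0.46; OR[max(a, b)] → w = 0.46
R3: negligible=0.54, low=0.75; AND[min(a, b)] → w = 0.54
R4: high=0.46, ¬some=1−0.52=0.48; AND[min(a, b)] → w = 0.46
Rules with consequent 'strong': {R2, R3} → strengths 0.46, 0.54
Aggregate via t-conorm [max(a, b)]: 0.54

0.54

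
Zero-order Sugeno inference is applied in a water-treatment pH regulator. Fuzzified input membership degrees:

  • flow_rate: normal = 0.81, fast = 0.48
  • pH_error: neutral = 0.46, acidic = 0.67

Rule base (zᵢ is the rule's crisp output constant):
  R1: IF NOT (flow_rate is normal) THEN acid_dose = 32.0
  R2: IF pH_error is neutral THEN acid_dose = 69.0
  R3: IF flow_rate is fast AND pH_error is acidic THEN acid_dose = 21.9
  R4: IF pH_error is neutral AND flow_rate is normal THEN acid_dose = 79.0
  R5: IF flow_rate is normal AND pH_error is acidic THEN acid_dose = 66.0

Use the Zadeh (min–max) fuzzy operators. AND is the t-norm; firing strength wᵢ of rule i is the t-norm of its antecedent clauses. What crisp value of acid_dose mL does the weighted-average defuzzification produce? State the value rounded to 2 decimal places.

57.03

R1 (z=32.0): ¬normal=1−0.81=0.19 → w = 0.19
R2 (z=69.0): neutral=0.46 → w = 0.46
R3 (z=21.9): fast=0.48, acidic=0.67; AND[min(a, b)] → w = 0.48
R4 (z=79.0): neutral=0.46, normal=0.81; AND[min(a, b)] → w = 0.46
R5 (z=66.0): normal=0.81, acidic=0.67; AND[min(a, b)] → w = 0.67
Weighted average = (0.19·32.0 + 0.46·69.0 + 0.48·21.9 + 0.46·79.0 + 0.67·66.0) / (0.19 + 0.46 + 0.48 + 0.46 + 0.67)
  = 128.8920 / 2.2600 = 57.03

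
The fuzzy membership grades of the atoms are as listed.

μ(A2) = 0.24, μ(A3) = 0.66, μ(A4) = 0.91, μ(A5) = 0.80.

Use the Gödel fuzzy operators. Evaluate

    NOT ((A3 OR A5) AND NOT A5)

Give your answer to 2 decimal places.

A3 OR A5 = max(a, b) on (0.66, 0.80) = 0.80
NOT A5 = 1 − 0.80 = 0.20
(A3 OR A5) AND NOT A5 = min(a, b) on (0.80, 0.20) = 0.20
NOT ((A3 OR A5) AND NOT A5) = 1 − 0.20 = 0.80

0.80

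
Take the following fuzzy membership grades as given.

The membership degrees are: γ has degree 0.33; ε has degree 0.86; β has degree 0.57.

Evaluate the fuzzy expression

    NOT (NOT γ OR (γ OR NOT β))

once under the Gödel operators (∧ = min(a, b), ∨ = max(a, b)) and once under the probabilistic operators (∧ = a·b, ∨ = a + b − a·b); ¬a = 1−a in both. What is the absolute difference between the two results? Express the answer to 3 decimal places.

Under Gödel:
  NOT γ = 1 − 0.33 = 0.67
  NOT β = 1 − 0.57 = 0.43
  γ OR NOT β = max(a, b) on (0.33, 0.43) = 0.43
  NOT γ OR (γ OR NOT β) = max(a, b) on (0.67, 0.43) = 0.67
  NOT (NOT γ OR (γ OR NOT β)) = 1 − 0.67 = 0.33
  → value = 0.3300
Under probabilistic:
  NOT γ = 1 − 0.3300 = 0.6700
  NOT β = 1 − 0.5700 = 0.4300
  γ OR NOT β = a + b − a·b on (0.3300, 0.4300) = 0.6181
  NOT γ OR (γ OR NOT β) = a + b − a·b on (0.6700, 0.6181) = 0.8740
  NOT (NOT γ OR (γ OR NOT β)) = 1 − 0.8740 = 0.1260
  → value = 0.1260
|0.3300 − 0.1260| = 0.204

0.204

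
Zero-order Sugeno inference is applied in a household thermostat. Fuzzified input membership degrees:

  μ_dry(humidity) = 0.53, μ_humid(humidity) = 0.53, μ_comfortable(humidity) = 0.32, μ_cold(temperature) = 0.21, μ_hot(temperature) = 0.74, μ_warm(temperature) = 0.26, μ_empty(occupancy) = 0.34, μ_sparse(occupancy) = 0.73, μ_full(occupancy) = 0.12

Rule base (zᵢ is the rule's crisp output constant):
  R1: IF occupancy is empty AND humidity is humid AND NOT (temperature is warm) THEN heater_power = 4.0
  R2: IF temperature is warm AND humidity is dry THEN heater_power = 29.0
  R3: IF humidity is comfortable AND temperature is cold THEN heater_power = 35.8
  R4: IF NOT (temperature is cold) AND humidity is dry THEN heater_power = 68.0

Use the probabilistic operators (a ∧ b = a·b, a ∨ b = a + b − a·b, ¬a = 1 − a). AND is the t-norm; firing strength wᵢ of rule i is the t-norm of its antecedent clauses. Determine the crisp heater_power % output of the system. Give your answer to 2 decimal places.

R1 (z=4.0): empty=0.34, humid=0.53, ¬warm=1−0.26=0.74; AND[a·b] → w = 0.1333
R2 (z=29.0): warm=0.26, dry=0.53; AND[a·b] → w = 0.1378
R3 (z=35.8): comfortable=0.32, cold=0.21; AND[a·b] → w = 0.0672
R4 (z=68.0): ¬cold=1−0.21=0.79, dry=0.53; AND[a·b] → w = 0.4187
Weighted average = (0.1333·4.0 + 0.1378·29.0 + 0.0672·35.8 + 0.4187·68.0) / (0.1333 + 0.1378 + 0.0672 + 0.4187)
  = 35.4070 / 0.7570 = 46.77

46.77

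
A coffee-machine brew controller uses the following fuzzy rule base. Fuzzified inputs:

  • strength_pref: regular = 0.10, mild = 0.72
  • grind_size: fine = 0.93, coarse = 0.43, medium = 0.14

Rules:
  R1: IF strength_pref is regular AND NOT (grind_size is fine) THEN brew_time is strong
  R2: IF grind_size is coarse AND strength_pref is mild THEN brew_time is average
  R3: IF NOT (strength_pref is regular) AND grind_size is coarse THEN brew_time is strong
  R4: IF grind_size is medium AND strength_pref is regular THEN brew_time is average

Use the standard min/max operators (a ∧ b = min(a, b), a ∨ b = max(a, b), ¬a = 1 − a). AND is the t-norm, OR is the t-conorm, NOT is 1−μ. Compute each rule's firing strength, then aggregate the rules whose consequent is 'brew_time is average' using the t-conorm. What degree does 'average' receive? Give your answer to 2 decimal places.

0.43

R1: regular=0.10, ¬fine=1−0.93=0.07; AND[min(a, b)] → w = 0.07
R2: coarse=0.43, mild=0.72; AND[min(a, b)] → w = 0.43
R3: ¬regular=1−0.10=0.90, coarse=0.43; AND[min(a, b)] → w = 0.43
R4: medium=0.14, regular=0.10; AND[min(a, b)] → w = 0.10
Rules with consequent 'average': {R2, R4} → strengths 0.43, 0.10
Aggregate via t-conorm [max(a, b)]: 0.43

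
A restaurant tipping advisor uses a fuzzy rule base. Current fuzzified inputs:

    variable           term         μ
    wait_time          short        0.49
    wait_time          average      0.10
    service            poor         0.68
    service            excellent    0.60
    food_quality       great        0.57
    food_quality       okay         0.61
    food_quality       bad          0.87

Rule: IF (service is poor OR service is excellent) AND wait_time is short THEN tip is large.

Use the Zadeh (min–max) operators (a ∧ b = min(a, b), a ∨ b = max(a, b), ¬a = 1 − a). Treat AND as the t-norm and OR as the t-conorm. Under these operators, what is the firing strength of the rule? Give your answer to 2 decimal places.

firing strength: (poor=0.68 OR excellent=0.60) = 0.68; AND[min(a, b)] with short=0.49 → w = 0.49

0.49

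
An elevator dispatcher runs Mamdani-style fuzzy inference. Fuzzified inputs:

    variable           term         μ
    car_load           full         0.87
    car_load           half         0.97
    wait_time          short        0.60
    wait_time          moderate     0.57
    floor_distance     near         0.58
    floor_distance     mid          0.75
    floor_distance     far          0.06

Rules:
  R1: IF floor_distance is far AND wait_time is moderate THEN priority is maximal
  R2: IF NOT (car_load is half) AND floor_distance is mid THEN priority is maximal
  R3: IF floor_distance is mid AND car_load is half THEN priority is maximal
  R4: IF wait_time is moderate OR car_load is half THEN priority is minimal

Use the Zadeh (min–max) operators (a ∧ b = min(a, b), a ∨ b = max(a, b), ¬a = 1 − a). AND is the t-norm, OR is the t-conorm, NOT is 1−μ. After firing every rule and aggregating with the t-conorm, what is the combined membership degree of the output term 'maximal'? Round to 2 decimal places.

0.75

R1: far=0.06, moderate=0.57; AND[min(a, b)] → w = 0.06
R2: ¬half=1−0.97=0.03, mid=0.75; AND[min(a, b)] → w = 0.03
R3: mid=0.75, half=0.97; AND[min(a, b)] → w = 0.75
R4: moderate=0.57, half=0.97; OR[max(a, b)] → w = 0.97
Rules with consequent 'maximal': {R1, R2, R3} → strengths 0.06, 0.03, 0.75
Aggregate via t-conorm [max(a, b)]: 0.75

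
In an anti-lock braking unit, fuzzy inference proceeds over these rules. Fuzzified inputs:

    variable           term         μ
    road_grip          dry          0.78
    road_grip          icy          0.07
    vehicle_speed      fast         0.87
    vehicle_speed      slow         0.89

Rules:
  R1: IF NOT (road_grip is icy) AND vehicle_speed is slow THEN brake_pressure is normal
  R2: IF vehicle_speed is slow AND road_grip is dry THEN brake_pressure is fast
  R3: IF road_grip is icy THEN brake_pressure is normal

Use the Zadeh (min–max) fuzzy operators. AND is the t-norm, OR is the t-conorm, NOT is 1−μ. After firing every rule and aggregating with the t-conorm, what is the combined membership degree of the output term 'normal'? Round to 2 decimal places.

R1: ¬icy=1−0.07=0.93, slow=0.89; AND[min(a, b)] → w = 0.89
R2: slow=0.89, dry=0.78; AND[min(a, b)] → w = 0.78
R3: icy=0.07 → w = 0.07
Rules with consequent 'normal': {R1, R3} → strengths 0.89, 0.07
Aggregate via t-conorm [max(a, b)]: 0.89

0.89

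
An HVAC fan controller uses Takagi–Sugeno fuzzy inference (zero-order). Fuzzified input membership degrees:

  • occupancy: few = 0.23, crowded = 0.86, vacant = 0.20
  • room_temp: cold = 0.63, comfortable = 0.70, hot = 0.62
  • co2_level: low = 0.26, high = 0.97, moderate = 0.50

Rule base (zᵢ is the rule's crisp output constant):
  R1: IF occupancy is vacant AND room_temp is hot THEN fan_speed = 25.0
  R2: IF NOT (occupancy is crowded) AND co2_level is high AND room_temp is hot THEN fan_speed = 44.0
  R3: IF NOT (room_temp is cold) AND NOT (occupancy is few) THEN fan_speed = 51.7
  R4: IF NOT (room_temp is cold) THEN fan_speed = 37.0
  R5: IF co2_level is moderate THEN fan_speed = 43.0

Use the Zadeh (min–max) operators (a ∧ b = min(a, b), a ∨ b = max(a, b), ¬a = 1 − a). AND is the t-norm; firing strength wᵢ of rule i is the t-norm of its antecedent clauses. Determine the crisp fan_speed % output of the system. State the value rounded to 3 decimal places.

R1 (z=25.0): vacant=0.20, hot=0.62; AND[min(a, b)] → w = 0.20
R2 (z=44.0): ¬crowded=1−0.86=0.14, high=0.97, hot=0.62; AND[min(a, b)] → w = 0.14
R3 (z=51.7): ¬cold=1−0.63=0.37, ¬few=1−0.23=0.77; AND[min(a, b)] → w = 0.37
R4 (z=37.0): ¬cold=1−0.63=0.37 → w = 0.37
R5 (z=43.0): moderate=0.50 → w = 0.50
Weighted average = (0.20·25.0 + 0.14·44.0 + 0.37·51.7 + 0.37·37.0 + 0.50·43.0) / (0.20 + 0.14 + 0.37 + 0.37 + 0.50)
  = 65.4790 / 1.5800 = 41.442

41.442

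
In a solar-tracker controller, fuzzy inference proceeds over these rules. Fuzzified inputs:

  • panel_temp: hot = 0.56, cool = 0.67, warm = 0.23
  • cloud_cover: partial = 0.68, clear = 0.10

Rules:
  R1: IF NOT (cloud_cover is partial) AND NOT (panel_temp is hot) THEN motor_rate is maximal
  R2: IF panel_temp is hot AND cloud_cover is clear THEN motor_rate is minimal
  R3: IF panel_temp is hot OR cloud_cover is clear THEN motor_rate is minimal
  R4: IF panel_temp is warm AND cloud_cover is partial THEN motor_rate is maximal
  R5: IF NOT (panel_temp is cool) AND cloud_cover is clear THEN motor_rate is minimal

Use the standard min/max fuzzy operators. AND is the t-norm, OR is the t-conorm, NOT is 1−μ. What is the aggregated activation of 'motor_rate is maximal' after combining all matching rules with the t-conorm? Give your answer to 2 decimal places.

R1: ¬partial=1−0.68=0.32, ¬hot=1−0.56=0.44; AND[min(a, b)] → w = 0.32
R2: hot=0.56, clear=0.10; AND[min(a, b)] → w = 0.10
R3: hot=0.56, clear=0.10; OR[max(a, b)] → w = 0.56
R4: warm=0.23, partial=0.68; AND[min(a, b)] → w = 0.23
R5: ¬cool=1−0.67=0.33, clear=0.10; AND[min(a, b)] → w = 0.10
Rules with consequent 'maximal': {R1, R4} → strengths 0.32, 0.23
Aggregate via t-conorm [max(a, b)]: 0.32

0.32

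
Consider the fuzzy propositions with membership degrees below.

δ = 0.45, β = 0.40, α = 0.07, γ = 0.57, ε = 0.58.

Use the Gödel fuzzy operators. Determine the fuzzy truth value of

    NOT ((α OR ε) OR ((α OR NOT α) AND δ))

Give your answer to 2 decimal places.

α OR ε = max(a, b) on (0.07, 0.58) = 0.58
NOT α = 1 − 0.07 = 0.93
α OR NOT α = max(a, b) on (0.07, 0.93) = 0.93
(α OR NOT α) AND δ = min(a, b) on (0.93, 0.45) = 0.45
(α OR ε) OR ((α OR NOT α) AND δ) = max(a, b) on (0.58, 0.45) = 0.58
NOT ((α OR ε) OR ((α OR NOT α) AND δ)) = 1 − 0.58 = 0.42

0.42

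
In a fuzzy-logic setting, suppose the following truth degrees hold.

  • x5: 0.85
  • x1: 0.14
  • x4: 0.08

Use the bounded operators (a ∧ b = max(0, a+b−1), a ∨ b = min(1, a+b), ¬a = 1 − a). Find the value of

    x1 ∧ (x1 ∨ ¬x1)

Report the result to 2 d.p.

¬x1 = 1 − 0.14 = 0.86
x1 ∨ ¬x1 = min(1, a+b) on (0.14, 0.86) = 1.00
x1 ∧ (x1 ∨ ¬x1) = max(0, a+b−1) on (0.14, 1.00) = 0.14

0.14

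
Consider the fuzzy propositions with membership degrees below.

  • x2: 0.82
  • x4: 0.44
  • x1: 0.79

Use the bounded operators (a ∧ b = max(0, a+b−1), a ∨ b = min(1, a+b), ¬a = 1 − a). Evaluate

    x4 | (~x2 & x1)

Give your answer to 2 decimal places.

0.44

~x2 = 1 − 0.82 = 0.18
~x2 & x1 = max(0, a+b−1) on (0.18, 0.79) = 0.00
x4 | (~x2 & x1) = min(1, a+b) on (0.44, 0.00) = 0.44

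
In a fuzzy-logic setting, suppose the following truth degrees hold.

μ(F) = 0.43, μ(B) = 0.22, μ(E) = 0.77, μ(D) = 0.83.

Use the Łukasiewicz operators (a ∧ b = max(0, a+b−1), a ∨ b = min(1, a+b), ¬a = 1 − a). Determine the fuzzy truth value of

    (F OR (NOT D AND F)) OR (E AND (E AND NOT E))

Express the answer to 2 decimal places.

0.43

NOT D = 1 − 0.83 = 0.17
NOT D AND F = max(0, a+b−1) on (0.17, 0.43) = 0.00
F OR (NOT D AND F) = min(1, a+b) on (0.43, 0.00) = 0.43
NOT E = 1 − 0.77 = 0.23
E AND NOT E = max(0, a+b−1) on (0.77, 0.23) = 0.00
E AND (E AND NOT E) = max(0, a+b−1) on (0.77, 0.00) = 0.00
(F OR (NOT D AND F)) OR (E AND (E AND NOT E)) = min(1, a+b) on (0.43, 0.00) = 0.43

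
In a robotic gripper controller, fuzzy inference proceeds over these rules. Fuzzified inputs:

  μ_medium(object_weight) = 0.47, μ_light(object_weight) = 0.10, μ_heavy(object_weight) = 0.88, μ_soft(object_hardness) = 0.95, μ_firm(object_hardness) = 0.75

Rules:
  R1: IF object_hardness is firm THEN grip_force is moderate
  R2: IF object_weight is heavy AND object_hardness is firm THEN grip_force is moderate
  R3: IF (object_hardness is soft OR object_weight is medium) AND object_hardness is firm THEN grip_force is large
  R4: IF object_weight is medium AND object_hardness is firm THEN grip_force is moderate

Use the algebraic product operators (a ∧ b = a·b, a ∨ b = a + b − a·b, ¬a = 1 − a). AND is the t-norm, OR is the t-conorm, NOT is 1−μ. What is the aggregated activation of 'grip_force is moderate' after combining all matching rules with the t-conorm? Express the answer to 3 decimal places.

R1: firm=0.75 → w = 0.7500
R2: heavy=0.88, firm=0.75; AND[a·b] → w = 0.6600
R3: (soft=0.95 OR medium=0.47) = 0.9735; AND[a·b] with firm=0.75 → w = 0.7301
R4: medium=0.47, firm=0.75; AND[a·b] → w = 0.3525
Rules with consequent 'moderate': {R1, R2, R4} → strengths 0.7500, 0.6600, 0.3525
Aggregate via t-conorm [a + b − a·b]: 0.9450

0.945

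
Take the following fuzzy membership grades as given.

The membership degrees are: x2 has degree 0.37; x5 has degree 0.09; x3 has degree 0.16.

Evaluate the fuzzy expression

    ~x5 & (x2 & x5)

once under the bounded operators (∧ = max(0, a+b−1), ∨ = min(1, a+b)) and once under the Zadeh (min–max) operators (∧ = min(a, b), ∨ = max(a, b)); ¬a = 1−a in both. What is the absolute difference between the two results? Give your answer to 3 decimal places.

0.090

Under bounded:
  ~x5 = 1 − 0.09 = 0.91
  x2 & x5 = max(0, a+b−1) on (0.37, 0.09) = 0.00
  ~x5 & (x2 & x5) = max(0, a+b−1) on (0.91, 0.00) = 0.00
  → value = 0.0000
Under Zadeh (min–max):
  ~x5 = 1 − 0.09 = 0.91
  x2 & x5 = min(a, b) on (0.37, 0.09) = 0.09
  ~x5 & (x2 & x5) = min(a, b) on (0.91, 0.09) = 0.09
  → value = 0.0900
|0.0000 − 0.0900| = 0.090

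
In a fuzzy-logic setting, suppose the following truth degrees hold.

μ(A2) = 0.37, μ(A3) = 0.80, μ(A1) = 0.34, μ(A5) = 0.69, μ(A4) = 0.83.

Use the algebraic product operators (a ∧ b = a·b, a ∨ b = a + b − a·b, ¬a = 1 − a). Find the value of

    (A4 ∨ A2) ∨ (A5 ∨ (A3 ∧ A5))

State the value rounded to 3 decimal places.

0.985

A4 ∨ A2 = a + b − a·b on (0.8300, 0.3700) = 0.8929
A3 ∧ A5 = a·b on (0.8000, 0.6900) = 0.5520
A5 ∨ (A3 ∧ A5) = a + b − a·b on (0.6900, 0.5520) = 0.8611
(A4 ∨ A2) ∨ (A5 ∨ (A3 ∧ A5)) = a + b − a·b on (0.8929, 0.8611) = 0.9851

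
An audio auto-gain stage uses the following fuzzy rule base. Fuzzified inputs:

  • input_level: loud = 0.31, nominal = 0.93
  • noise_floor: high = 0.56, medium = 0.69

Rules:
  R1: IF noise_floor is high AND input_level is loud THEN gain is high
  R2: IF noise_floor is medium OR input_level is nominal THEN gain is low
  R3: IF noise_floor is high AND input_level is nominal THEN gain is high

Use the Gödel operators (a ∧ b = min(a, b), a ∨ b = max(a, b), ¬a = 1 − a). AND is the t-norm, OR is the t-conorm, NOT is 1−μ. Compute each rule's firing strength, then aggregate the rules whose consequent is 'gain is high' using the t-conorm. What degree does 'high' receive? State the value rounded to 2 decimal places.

R1: high=0.56, loud=0.31; AND[min(a, b)] → w = 0.31
R2: medium=0.69, nominal=0.93; OR[max(a, b)] → w = 0.93
R3: high=0.56, nominal=0.93; AND[min(a, b)] → w = 0.56
Rules with consequent 'high': {R1, R3} → strengths 0.31, 0.56
Aggregate via t-conorm [max(a, b)]: 0.56

0.56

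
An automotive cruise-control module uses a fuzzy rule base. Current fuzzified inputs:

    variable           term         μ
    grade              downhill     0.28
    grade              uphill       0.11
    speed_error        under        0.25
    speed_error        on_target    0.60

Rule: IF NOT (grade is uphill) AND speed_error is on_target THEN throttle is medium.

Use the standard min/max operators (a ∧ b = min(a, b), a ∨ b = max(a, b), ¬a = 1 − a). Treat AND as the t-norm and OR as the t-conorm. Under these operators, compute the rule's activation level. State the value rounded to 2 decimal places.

0.60

firing strength: ¬uphill=1−0.11=0.89, on_target=0.60; AND[min(a, b)] → w = 0.60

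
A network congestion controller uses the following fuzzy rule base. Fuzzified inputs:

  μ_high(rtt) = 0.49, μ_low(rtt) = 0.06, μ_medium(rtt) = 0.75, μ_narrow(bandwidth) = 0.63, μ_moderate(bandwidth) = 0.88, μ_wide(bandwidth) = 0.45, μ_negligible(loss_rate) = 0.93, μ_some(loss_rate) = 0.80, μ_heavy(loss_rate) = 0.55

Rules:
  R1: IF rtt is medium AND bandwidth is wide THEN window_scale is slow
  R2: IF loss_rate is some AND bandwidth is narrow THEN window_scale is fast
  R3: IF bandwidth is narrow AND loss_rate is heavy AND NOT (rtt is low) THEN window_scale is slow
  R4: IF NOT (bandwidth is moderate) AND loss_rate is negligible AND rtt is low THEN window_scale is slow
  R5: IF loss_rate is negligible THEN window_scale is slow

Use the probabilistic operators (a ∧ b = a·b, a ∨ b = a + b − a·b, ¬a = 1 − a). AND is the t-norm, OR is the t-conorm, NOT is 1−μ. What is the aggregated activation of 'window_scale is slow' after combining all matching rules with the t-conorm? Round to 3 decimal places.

0.969

R1: medium=0.75, wide=0.45; AND[a·b] → w = 0.3375
R2: some=0.80, narrow=0.63; AND[a·b] → w = 0.5040
R3: narrow=0.63, heavy=0.55, ¬low=1−0.06=0.94; AND[a·b] → w = 0.3257
R4: ¬moderate=1−0.88=0.12, negligible=0.93, low=0.06; AND[a·b] → w = 0.0067
R5: negligible=0.93 → w = 0.9300
Rules with consequent 'slow': {R1, R3, R4, R5} → strengths 0.3375, 0.3257, 0.0067, 0.9300
Aggregate via t-conorm [a + b − a·b]: 0.9689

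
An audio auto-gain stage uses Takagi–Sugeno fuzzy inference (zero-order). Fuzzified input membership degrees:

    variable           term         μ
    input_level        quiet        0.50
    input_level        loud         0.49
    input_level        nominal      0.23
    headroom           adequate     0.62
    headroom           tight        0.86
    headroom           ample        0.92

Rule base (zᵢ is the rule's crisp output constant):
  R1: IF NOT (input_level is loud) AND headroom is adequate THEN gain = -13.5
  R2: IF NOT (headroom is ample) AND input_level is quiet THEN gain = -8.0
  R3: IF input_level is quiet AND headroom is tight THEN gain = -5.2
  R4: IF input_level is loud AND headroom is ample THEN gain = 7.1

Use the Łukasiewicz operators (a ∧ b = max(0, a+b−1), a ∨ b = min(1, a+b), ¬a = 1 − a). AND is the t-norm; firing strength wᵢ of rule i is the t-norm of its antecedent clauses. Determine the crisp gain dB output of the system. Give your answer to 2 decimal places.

R1 (z=-13.5): ¬loud=1−0.49=0.51, adequate=0.62; AND[max(0, a+b−1)] → w = 0.13
R2 (z=-8.0): ¬ample=1−0.92=0.08, quiet=0.50; AND[max(0, a+b−1)] → w = 0.00
R3 (z=-5.2): quiet=0.50, tight=0.86; AND[max(0, a+b−1)] → w = 0.36
R4 (z=7.1): loud=0.49, ample=0.92; AND[max(0, a+b−1)] → w = 0.41
Weighted average = (0.13·-13.5 + 0.00·-8.0 + 0.36·-5.2 + 0.41·7.1) / (0.13 + 0.00 + 0.36 + 0.41)
  = -0.7160 / 0.9000 = -0.80

-0.80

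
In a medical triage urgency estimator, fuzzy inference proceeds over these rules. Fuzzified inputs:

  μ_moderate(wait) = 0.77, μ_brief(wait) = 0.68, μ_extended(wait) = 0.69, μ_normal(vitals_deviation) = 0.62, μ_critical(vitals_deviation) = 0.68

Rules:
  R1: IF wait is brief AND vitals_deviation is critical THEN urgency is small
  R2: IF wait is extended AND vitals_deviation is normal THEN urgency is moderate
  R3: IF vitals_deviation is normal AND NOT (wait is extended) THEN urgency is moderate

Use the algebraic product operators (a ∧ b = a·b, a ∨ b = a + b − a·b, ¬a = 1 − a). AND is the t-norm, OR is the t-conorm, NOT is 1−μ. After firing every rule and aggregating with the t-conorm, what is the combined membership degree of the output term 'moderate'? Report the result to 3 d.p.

R1: brief=0.68, critical=0.68; AND[a·b] → w = 0.4624
R2: extended=0.69, normal=0.62; AND[a·b] → w = 0.4278
R3: normal=0.62, ¬extended=1−0.69=0.31; AND[a·b] → w = 0.1922
Rules with consequent 'moderate': {R2, R3} → strengths 0.4278, 0.1922
Aggregate via t-conorm [a + b − a·b]: 0.5378

0.538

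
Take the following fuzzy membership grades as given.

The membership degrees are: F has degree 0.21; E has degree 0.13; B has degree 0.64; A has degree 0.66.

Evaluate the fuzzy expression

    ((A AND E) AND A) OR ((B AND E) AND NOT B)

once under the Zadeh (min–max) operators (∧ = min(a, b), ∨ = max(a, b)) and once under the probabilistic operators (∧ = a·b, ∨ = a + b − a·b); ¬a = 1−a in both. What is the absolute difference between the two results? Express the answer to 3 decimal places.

Under Zadeh (min–max):
  A AND E = min(a, b) on (0.66, 0.13) = 0.13
  (A AND E) AND A = min(a, b) on (0.13, 0.66) = 0.13
  B AND E = min(a, b) on (0.64, 0.13) = 0.13
  NOT B = 1 − 0.64 = 0.36
  (B AND E) AND NOT B = min(a, b) on (0.13, 0.36) = 0.13
  ((A AND E) AND A) OR ((B AND E) AND NOT B) = max(a, b) on (0.13, 0.13) = 0.13
  → value = 0.1300
Under probabilistic:
  A AND E = a·b on (0.6600, 0.1300) = 0.0858
  (A AND E) AND A = a·b on (0.0858, 0.6600) = 0.0566
  B AND E = a·b on (0.6400, 0.1300) = 0.0832
  NOT B = 1 − 0.6400 = 0.3600
  (B AND E) AND NOT B = a·b on (0.0832, 0.3600) = 0.0300
  ((A AND E) AND A) OR ((B AND E) AND NOT B) = a + b − a·b on (0.0566, 0.0300) = 0.0849
  → value = 0.0849
|0.1300 − 0.0849| = 0.045

0.045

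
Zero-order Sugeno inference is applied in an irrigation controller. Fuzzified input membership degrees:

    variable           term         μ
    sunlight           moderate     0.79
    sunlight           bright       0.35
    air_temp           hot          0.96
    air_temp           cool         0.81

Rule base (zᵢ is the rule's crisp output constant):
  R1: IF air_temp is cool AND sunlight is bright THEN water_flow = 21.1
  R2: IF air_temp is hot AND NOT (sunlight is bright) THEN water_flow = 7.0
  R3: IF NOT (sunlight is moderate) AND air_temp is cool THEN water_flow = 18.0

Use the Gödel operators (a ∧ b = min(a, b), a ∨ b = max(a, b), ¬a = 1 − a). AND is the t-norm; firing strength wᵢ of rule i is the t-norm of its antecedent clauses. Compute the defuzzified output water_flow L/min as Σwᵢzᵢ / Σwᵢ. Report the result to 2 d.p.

12.99

R1 (z=21.1): cool=0.81, bright=0.35; AND[min(a, b)] → w = 0.35
R2 (z=7.0): hot=0.96, ¬bright=1−0.35=0.65; AND[min(a, b)] → w = 0.65
R3 (z=18.0): ¬moderate=1−0.79=0.21, cool=0.81; AND[min(a, b)] → w = 0.21
Weighted average = (0.35·21.1 + 0.65·7.0 + 0.21·18.0) / (0.35 + 0.65 + 0.21)
  = 15.7150 / 1.2100 = 12.99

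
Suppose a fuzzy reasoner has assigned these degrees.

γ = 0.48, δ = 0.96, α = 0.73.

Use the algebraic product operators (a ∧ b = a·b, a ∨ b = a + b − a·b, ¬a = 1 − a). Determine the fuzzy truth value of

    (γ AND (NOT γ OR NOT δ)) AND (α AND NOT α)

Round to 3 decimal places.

NOT γ = 1 − 0.4800 = 0.5200
NOT δ = 1 − 0.9600 = 0.0400
NOT γ OR NOT δ = a + b − a·b on (0.5200, 0.0400) = 0.5392
γ AND (NOT γ OR NOT δ) = a·b on (0.4800, 0.5392) = 0.2588
NOT α = 1 − 0.7300 = 0.2700
α AND NOT α = a·b on (0.7300, 0.2700) = 0.1971
(γ AND (NOT γ OR NOT δ)) AND (α AND NOT α) = a·b on (0.2588, 0.1971) = 0.0510

0.051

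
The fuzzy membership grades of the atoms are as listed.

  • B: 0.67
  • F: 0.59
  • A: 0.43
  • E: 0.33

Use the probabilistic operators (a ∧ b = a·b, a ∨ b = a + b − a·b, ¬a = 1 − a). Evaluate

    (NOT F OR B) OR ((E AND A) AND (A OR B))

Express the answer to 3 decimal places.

NOT F = 1 − 0.5900 = 0.4100
NOT F OR B = a + b − a·b on (0.4100, 0.6700) = 0.8053
E AND A = a·b on (0.3300, 0.4300) = 0.1419
A OR B = a + b − a·b on (0.4300, 0.6700) = 0.8119
(E AND A) AND (A OR B) = a·b on (0.1419, 0.8119) = 0.1152
(NOT F OR B) OR ((E AND A) AND (A OR B)) = a + b − a·b on (0.8053, 0.1152) = 0.8277

0.828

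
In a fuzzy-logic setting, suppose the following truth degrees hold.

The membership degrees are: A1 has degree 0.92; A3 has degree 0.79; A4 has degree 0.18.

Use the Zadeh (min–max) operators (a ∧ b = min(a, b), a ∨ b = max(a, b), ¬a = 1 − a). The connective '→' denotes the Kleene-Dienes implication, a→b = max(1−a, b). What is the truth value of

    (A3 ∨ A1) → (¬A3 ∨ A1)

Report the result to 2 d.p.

A3 ∨ A1 = max(a, b) on (0.79, 0.92) = 0.92
¬A3 = 1 − 0.79 = 0.21
¬A3 ∨ A1 = max(a, b) on (0.21, 0.92) = 0.92
(A3 ∨ A1) → (¬A3 ∨ A1)  [Kleene-Dienes: max(1−a, b)] with a=0.92, b=0.92 → 0.92

0.92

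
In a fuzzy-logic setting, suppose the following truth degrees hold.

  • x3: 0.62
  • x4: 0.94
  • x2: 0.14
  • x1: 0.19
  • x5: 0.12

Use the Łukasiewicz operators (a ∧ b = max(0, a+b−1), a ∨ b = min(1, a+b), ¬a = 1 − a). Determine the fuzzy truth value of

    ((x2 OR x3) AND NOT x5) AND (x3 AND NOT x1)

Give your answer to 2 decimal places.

0.07

x2 OR x3 = min(1, a+b) on (0.14, 0.62) = 0.76
NOT x5 = 1 − 0.12 = 0.88
(x2 OR x3) AND NOT x5 = max(0, a+b−1) on (0.76, 0.88) = 0.64
NOT x1 = 1 − 0.19 = 0.81
x3 AND NOT x1 = max(0, a+b−1) on (0.62, 0.81) = 0.43
((x2 OR x3) AND NOT x5) AND (x3 AND NOT x1) = max(0, a+b−1) on (0.64, 0.43) = 0.07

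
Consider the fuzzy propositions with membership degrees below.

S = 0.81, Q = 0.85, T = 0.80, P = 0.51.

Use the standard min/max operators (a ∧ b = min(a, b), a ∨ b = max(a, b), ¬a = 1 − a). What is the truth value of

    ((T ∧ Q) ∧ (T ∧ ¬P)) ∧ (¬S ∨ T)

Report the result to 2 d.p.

0.49

T ∧ Q = min(a, b) on (0.80, 0.85) = 0.80
¬P = 1 − 0.51 = 0.49
T ∧ ¬P = min(a, b) on (0.80, 0.49) = 0.49
(T ∧ Q) ∧ (T ∧ ¬P) = min(a, b) on (0.80, 0.49) = 0.49
¬S = 1 − 0.81 = 0.19
¬S ∨ T = max(a, b) on (0.19, 0.80) = 0.80
((T ∧ Q) ∧ (T ∧ ¬P)) ∧ (¬S ∨ T) = min(a, b) on (0.49, 0.80) = 0.49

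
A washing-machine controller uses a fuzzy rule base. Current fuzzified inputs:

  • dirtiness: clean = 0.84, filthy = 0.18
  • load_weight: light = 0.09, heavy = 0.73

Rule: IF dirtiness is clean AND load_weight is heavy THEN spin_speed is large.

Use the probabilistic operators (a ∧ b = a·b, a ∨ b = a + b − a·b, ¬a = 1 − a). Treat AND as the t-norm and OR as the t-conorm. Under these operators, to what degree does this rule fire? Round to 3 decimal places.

0.613

firing strength: clean=0.84, heavy=0.73; AND[a·b] → w = 0.6132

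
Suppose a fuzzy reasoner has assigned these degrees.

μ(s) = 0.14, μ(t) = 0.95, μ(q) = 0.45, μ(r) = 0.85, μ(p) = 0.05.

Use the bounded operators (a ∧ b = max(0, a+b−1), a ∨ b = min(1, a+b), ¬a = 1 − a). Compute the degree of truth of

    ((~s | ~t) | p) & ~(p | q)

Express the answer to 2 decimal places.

~s = 1 − 0.14 = 0.86
~t = 1 − 0.95 = 0.05
~s | ~t = min(1, a+b) on (0.86, 0.05) = 0.91
(~s | ~t) | p = min(1, a+b) on (0.91, 0.05) = 0.96
p | q = min(1, a+b) on (0.05, 0.45) = 0.50
~(p | q) = 1 − 0.50 = 0.50
((~s | ~t) | p) & ~(p | q) = max(0, a+b−1) on (0.96, 0.50) = 0.46

0.46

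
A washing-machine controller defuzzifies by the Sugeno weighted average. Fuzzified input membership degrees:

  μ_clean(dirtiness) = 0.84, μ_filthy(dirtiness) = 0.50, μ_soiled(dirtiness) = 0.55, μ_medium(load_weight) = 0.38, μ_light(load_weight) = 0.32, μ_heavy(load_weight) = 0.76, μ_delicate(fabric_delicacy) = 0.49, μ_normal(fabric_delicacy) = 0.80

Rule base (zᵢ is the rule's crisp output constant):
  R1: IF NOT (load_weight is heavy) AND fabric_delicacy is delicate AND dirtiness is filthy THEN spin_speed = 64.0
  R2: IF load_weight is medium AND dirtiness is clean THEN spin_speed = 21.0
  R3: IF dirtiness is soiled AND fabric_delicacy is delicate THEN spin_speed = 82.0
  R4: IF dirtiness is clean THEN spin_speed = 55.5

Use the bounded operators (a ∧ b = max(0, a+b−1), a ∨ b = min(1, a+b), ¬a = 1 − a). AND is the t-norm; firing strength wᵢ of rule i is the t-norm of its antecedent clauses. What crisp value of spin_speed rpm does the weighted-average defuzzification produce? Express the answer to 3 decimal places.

49.564

R1 (z=64.0): ¬heavy=1−0.76=0.24, delicate=0.49, filthy=0.50; AND[max(0, a+b−1)] → w = 0.00
R2 (z=21.0): medium=0.38, clean=0.84; AND[max(0, a+b−1)] → w = 0.22
R3 (z=82.0): soiled=0.55, delicate=0.49; AND[max(0, a+b−1)] → w = 0.04
R4 (z=55.5): clean=0.84 → w = 0.84
Weighted average = (0.00·64.0 + 0.22·21.0 + 0.04·82.0 + 0.84·55.5) / (0.00 + 0.22 + 0.04 + 0.84)
  = 54.5200 / 1.1000 = 49.564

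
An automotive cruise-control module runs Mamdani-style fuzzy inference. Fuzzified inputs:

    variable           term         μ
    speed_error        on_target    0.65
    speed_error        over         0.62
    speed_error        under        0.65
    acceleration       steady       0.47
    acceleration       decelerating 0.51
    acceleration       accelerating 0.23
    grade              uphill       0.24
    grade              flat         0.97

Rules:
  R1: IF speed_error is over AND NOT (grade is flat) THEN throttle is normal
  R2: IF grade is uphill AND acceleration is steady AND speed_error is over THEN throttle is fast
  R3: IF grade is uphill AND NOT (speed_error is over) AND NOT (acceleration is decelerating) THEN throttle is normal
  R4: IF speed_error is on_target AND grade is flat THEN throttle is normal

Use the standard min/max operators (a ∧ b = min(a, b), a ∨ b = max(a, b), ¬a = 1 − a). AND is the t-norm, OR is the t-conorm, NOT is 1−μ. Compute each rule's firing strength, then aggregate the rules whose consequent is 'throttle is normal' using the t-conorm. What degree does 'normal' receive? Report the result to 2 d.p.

R1: over=0.62, ¬flat=1−0.97=0.03; AND[min(a, b)] → w = 0.03
R2: uphill=0.24, steady=0.47, over=0.62; AND[min(a, b)] → w = 0.24
R3: uphill=0.24, ¬over=1−0.62=0.38, ¬decelerating=1−0.51=0.49; AND[min(a, b)] → w = 0.24
R4: on_target=0.65, flat=0.97; AND[min(a, b)] → w = 0.65
Rules with consequent 'normal': {R1, R3, R4} → strengths 0.03, 0.24, 0.65
Aggregate via t-conorm [max(a, b)]: 0.65

0.65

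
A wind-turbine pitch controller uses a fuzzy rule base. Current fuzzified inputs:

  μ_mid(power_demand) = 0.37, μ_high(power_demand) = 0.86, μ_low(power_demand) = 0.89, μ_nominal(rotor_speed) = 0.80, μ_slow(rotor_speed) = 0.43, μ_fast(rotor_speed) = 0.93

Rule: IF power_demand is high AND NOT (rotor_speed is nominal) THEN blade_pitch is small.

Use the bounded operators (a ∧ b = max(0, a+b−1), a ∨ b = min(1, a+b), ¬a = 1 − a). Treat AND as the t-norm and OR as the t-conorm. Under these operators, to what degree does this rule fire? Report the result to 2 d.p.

firing strength: high=0.86, ¬nominal=1−0.80=0.20; AND[max(0, a+b−1)] → w = 0.06

0.06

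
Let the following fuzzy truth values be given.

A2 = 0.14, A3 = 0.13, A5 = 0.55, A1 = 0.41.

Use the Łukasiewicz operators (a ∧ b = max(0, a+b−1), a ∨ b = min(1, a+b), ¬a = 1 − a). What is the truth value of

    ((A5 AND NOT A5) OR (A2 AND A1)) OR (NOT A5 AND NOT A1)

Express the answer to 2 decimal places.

0.04

NOT A5 = 1 − 0.55 = 0.45
A5 AND NOT A5 = max(0, a+b−1) on (0.55, 0.45) = 0.00
A2 AND A1 = max(0, a+b−1) on (0.14, 0.41) = 0.00
(A5 AND NOT A5) OR (A2 AND A1) = min(1, a+b) on (0.00, 0.00) = 0.00
NOT A5 = 1 − 0.55 = 0.45
NOT A1 = 1 − 0.41 = 0.59
NOT A5 AND NOT A1 = max(0, a+b−1) on (0.45, 0.59) = 0.04
((A5 AND NOT A5) OR (A2 AND A1)) OR (NOT A5 AND NOT A1) = min(1, a+b) on (0.00, 0.04) = 0.04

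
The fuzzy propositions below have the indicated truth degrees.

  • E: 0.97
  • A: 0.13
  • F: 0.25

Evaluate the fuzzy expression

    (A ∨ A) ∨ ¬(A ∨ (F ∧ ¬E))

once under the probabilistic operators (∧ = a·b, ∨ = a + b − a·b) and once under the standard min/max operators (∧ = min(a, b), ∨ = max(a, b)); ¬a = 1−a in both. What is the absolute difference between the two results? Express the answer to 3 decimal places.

0.027

Under probabilistic:
  A ∨ A = a + b − a·b on (0.1300, 0.1300) = 0.2431
  ¬E = 1 − 0.9700 = 0.0300
  F ∧ ¬E = a·b on (0.2500, 0.0300) = 0.0075
  A ∨ (F ∧ ¬E) = a + b − a·b on (0.1300, 0.0075) = 0.1365
  ¬(A ∨ (F ∧ ¬E)) = 1 − 0.1365 = 0.8635
  (A ∨ A) ∨ ¬(A ∨ (F ∧ ¬E)) = a + b − a·b on (0.2431, 0.8635) = 0.8967
  → value = 0.8967
Under standard min/max:
  A ∨ A = max(a, b) on (0.13, 0.13) = 0.13
  ¬E = 1 − 0.97 = 0.03
  F ∧ ¬E = min(a, b) on (0.25, 0.03) = 0.03
  A ∨ (F ∧ ¬E) = max(a, b) on (0.13, 0.03) = 0.13
  ¬(A ∨ (F ∧ ¬E)) = 1 − 0.13 = 0.87
  (A ∨ A) ∨ ¬(A ∨ (F ∧ ¬E)) = max(a, b) on (0.13, 0.87) = 0.87
  → value = 0.8700
|0.8967 − 0.8700| = 0.027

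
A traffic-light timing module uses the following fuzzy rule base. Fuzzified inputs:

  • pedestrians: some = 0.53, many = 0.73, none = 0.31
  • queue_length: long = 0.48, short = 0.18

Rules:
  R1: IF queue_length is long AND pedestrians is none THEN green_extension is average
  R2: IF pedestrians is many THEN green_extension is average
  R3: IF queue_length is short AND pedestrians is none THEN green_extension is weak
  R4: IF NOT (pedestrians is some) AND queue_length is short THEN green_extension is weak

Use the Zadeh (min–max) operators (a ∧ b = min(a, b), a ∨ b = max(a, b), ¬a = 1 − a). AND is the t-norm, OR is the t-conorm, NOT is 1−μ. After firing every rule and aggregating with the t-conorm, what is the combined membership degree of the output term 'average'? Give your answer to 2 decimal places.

R1: long=0.48, none=0.31; AND[min(a, b)] → w = 0.31
R2: many=0.73 → w = 0.73
R3: short=0.18, none=0.31; AND[min(a, b)] → w = 0.18
R4: ¬some=1−0.53=0.47, short=0.18; AND[min(a, b)] → w = 0.18
Rules with consequent 'average': {R1, R2} → strengths 0.31, 0.73
Aggregate via t-conorm [max(a, b)]: 0.73

0.73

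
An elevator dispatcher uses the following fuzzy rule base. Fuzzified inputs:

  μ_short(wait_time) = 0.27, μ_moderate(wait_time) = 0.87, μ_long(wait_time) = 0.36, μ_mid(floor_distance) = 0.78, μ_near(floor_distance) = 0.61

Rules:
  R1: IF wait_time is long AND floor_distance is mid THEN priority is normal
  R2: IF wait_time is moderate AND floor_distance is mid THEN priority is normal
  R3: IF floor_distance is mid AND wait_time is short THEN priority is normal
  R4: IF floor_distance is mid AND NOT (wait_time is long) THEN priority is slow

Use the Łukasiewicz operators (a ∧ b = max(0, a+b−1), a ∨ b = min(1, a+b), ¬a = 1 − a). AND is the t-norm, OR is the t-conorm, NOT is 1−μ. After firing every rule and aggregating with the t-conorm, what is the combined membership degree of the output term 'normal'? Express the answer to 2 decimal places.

0.84

R1: long=0.36, mid=0.78; AND[max(0, a+b−1)] → w = 0.14
R2: moderate=0.87, mid=0.78; AND[max(0, a+b−1)] → w = 0.65
R3: mid=0.78, short=0.27; AND[max(0, a+b−1)] → w = 0.05
R4: mid=0.78, ¬long=1−0.36=0.64; AND[max(0, a+b−1)] → w = 0.42
Rules with consequent 'normal': {R1, R2, R3} → strengths 0.14, 0.65, 0.05
Aggregate via t-conorm [min(1, a+b)]: 0.84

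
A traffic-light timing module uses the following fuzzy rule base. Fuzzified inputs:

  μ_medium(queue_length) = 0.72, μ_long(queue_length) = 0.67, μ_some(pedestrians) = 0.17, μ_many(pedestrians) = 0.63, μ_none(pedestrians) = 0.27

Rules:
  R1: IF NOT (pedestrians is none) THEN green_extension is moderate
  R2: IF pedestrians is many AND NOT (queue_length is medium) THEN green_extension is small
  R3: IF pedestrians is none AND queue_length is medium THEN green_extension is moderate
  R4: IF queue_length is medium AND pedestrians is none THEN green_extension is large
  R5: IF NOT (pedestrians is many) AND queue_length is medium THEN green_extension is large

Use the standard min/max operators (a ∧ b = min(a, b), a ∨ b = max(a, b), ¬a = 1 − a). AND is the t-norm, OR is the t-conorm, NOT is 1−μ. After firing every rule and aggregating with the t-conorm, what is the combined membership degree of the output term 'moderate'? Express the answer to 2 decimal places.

0.73

R1: ¬none=1−0.27=0.73 → w = 0.73
R2: many=0.63, ¬medium=1−0.72=0.28; AND[min(a, b)] → w = 0.28
R3: none=0.27, medium=0.72; AND[min(a, b)] → w = 0.27
R4: medium=0.72, none=0.27; AND[min(a, b)] → w = 0.27
R5: ¬many=1−0.63=0.37, medium=0.72; AND[min(a, b)] → w = 0.37
Rules with consequent 'moderate': {R1, R3} → strengths 0.73, 0.27
Aggregate via t-conorm [max(a, b)]: 0.73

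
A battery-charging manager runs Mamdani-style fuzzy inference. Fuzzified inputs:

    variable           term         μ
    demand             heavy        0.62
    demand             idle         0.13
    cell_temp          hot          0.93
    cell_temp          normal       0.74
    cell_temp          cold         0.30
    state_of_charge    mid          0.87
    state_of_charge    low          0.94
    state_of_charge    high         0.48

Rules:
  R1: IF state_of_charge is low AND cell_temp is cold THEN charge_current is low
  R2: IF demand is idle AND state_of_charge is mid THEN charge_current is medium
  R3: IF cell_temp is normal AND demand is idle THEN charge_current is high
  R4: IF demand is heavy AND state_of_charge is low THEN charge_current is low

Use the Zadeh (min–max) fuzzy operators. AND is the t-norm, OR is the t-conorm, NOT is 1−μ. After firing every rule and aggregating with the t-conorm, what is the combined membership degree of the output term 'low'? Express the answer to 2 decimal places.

0.62

R1: low=0.94, cold=0.30; AND[min(a, b)] → w = 0.30
R2: idle=0.13, mid=0.87; AND[min(a, b)] → w = 0.13
R3: normal=0.74, idle=0.13; AND[min(a, b)] → w = 0.13
R4: heavy=0.62, low=0.94; AND[min(a, b)] → w = 0.62
Rules with consequent 'low': {R1, R4} → strengths 0.30, 0.62
Aggregate via t-conorm [max(a, b)]: 0.62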